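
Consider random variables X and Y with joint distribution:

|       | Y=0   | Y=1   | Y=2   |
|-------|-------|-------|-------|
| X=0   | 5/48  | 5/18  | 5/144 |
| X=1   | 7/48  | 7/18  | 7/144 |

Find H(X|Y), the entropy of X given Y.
Marginal P(Y) (column sums):
  P(Y=0) = 5/48 + 7/48 = 1/4
  P(Y=1) = 5/18 + 7/18 = 2/3
  P(Y=2) = 5/144 + 7/144 = 1/12

H(X|Y) = -Σ P(X,Y)·log₂ P(X|Y), where P(X|Y) = P(X,Y) / P(Y)
  (X=0,Y=0): P(X|Y) = (5/48)/(1/4) = 5/12;  -(5/48)·log₂(5/12) = 0.1316
  (X=0,Y=1): P(X|Y) = (5/18)/(2/3) = 5/12;  -(5/18)·log₂(5/12) = 0.3508
  (X=0,Y=2): P(X|Y) = (5/144)/(1/12) = 5/12;  -(5/144)·log₂(5/12) = 0.0439
  (X=1,Y=0): P(X|Y) = (7/48)/(1/4) = 7/12;  -(7/48)·log₂(7/12) = 0.1134
  (X=1,Y=1): P(X|Y) = (7/18)/(2/3) = 7/12;  -(7/18)·log₂(7/12) = 0.3024
  (X=1,Y=2): P(X|Y) = (7/144)/(1/12) = 7/12;  -(7/144)·log₂(7/12) = 0.0378
H(X|Y) = 0.1316 + 0.3508 + 0.0439 + 0.1134 + 0.3024 + 0.0378
  = 0.9799 bits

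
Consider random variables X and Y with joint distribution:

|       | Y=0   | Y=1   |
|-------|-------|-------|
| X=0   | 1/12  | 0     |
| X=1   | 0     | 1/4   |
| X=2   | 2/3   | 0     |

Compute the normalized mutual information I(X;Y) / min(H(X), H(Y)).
Marginal P(X) (row sums):
  P(X=0) = 1/12 + 0 = 1/12
  P(X=1) = 0 + 1/4 = 1/4
  P(X=2) = 2/3 + 0 = 2/3
Marginal P(Y) (column sums):
  P(Y=0) = 1/12 + 0 + 2/3 = 3/4
  P(Y=1) = 0 + 1/4 + 0 = 1/4

H(X) = -[(1/12)·log₂(1/12) + (1/4)·log₂(1/4) + (2/3)·log₂(2/3)]
  = 0.2987 + 0.5000 + 0.3900
  = 1.1887 bits
H(Y) = -[(3/4)·log₂(3/4) + (1/4)·log₂(1/4)]
  = 0.3113 + 0.5000
  = 0.8113 bits
H(X,Y) = -[(1/12)·log₂(1/12) + (1/4)·log₂(1/4) + (2/3)·log₂(2/3)]
  = 0.2987 + 0.5000 + 0.3900
  = 1.1887 bits

I(X;Y) = H(X) + H(Y) - H(X,Y)
  = 1.1887 + 0.8113 - 1.1887
  = 0.8113 bits

min(H(X), H(Y)) = min(1.1887, 0.8113) = 0.8113 bits
Normalized MI = 0.8113 / 0.8113 = 1.0000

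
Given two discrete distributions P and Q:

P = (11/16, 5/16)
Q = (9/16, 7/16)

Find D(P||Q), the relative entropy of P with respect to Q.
D(P||Q) = Σ P(i) log₂(P(i)/Q(i))
  i=0: (11/16) × log₂((11/16)/(9/16)) = (11/16) × log₂(11/9) = 0.1990
  i=1: (5/16) × log₂((5/16)/(7/16)) = (5/16) × log₂(5/7) = -0.1517
D(P||Q) = 0.1990 - 0.1517
  = 0.0473 bits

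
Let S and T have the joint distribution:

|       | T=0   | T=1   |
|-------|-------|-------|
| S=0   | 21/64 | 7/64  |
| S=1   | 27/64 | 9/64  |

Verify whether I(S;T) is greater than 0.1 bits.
Marginal P(S) (row sums):
  P(S=0) = 21/64 + 7/64 = 7/16
  P(S=1) = 27/64 + 9/64 = 9/16
Marginal P(T) (column sums):
  P(T=0) = 21/64 + 27/64 = 3/4
  P(T=1) = 7/64 + 9/64 = 1/4

H(S) = -[(7/16)·log₂(7/16) + (9/16)·log₂(9/16)]
  = 0.5218 + 0.4669
  = 0.9887 bits
H(T) = -[(3/4)·log₂(3/4) + (1/4)·log₂(1/4)]
  = 0.3113 + 0.5000
  = 0.8113 bits
H(S,T) = -[(21/64)·log₂(21/64) + (7/64)·log₂(7/64) + (27/64)·log₂(27/64) + (9/64)·log₂(9/64)]
  = 0.5275 + 0.3492 + 0.5253 + 0.3980
  = 1.8000 bits

I(S;T) = H(S) + H(T) - H(S,T)
  = 0.9887 + 0.8113 - 1.8000
  = 0.0000 bits

No. I(S;T) = 0.0000 bits, which is ≤ 0.1 bits.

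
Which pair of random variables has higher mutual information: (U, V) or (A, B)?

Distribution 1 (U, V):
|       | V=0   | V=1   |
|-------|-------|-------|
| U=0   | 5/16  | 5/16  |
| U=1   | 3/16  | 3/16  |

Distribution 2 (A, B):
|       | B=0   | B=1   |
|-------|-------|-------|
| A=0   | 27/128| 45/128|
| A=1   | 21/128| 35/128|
Distribution 1 (U, V):
Marginal P(U) (row sums):
  P(U=0) = 5/16 + 5/16 = 5/8
  P(U=1) = 3/16 + 3/16 = 3/8
Marginal P(V) (column sums):
  P(V=0) = 5/16 + 3/16 = 1/2
  P(V=1) = 5/16 + 3/16 = 1/2

H(U) = -[(5/8)·log₂(5/8) + (3/8)·log₂(3/8)]
  = 0.4238 + 0.5306
  = 0.9544 bits
H(V) = -[(1/2)·log₂(1/2) + (1/2)·log₂(1/2)]
  = 0.5000 + 0.5000
  = 1.0000 bits
H(U,V) = -[(5/16)·log₂(5/16) + (5/16)·log₂(5/16) + (3/16)·log₂(3/16) + (3/16)·log₂(3/16)]
  = 0.5244 + 0.5244 + 0.4528 + 0.4528
  = 1.9544 bits

I(U;V) = H(U) + H(V) - H(U,V)
  = 0.9544 + 1.0000 - 1.9544
  = 0.0000 bits

Distribution 2 (A, B):
Marginal P(A) (row sums):
  P(A=0) = 27/128 + 45/128 = 9/16
  P(A=1) = 21/128 + 35/128 = 7/16
Marginal P(B) (column sums):
  P(B=0) = 27/128 + 21/128 = 3/8
  P(B=1) = 45/128 + 35/128 = 5/8

H(A) = -[(9/16)·log₂(9/16) + (7/16)·log₂(7/16)]
  = 0.4669 + 0.5218
  = 0.9887 bits
H(B) = -[(3/8)·log₂(3/8) + (5/8)·log₂(5/8)]
  = 0.5306 + 0.4238
  = 0.9544 bits
H(A,B) = -[(27/128)·log₂(27/128) + (45/128)·log₂(45/128) + (21/128)·log₂(21/128) + (35/128)·log₂(35/128)]
  = 0.4736 + 0.5302 + 0.4278 + 0.5115
  = 1.9431 bits

I(A;B) = H(A) + H(B) - H(A,B)
  = 0.9887 + 0.9544 - 1.9431
  = 0.0000 bits

Both joint tables factor as the product of their marginals, so I(U;V) = I(A;B) = 0 bits: neither is larger (both pairs are independent).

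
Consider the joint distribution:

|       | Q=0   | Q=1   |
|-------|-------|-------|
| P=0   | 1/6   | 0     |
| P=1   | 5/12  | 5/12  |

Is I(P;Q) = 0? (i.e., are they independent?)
Marginal P(P) (row sums):
  P(P=0) = 1/6 + 0 = 1/6
  P(P=1) = 5/12 + 5/12 = 5/6
Marginal P(Q) (column sums):
  P(Q=0) = 1/6 + 5/12 = 7/12
  P(Q=1) = 0 + 5/12 = 5/12

P and Q are independent iff P(P=i,Q=j) = P(P=i)·P(Q=j) for every cell.
  P(P=0)·P(Q=0) = 1/6 × 7/12 = 7/72, but P(P=0,Q=0) = 1/6 ✗

No, P and Q are not independent. Quantitatively, I(P;Q) > 0:

H(P) = -[(1/6)·log₂(1/6) + (5/6)·log₂(5/6)]
  = 0.4308 + 0.2192
  = 0.6500 bits
H(Q) = -[(7/12)·log₂(7/12) + (5/12)·log₂(5/12)]
  = 0.4536 + 0.5263
  = 0.9799 bits
H(P,Q) = -[(1/6)·log₂(1/6) + (5/12)·log₂(5/12) + (5/12)·log₂(5/12)]
  = 0.4308 + 0.5263 + 0.5263
  = 1.4834 bits
I(P;Q) = H(P) + H(Q) - H(P,Q) = 0.6500 + 0.9799 - 1.4834 = 0.1465 bits > 0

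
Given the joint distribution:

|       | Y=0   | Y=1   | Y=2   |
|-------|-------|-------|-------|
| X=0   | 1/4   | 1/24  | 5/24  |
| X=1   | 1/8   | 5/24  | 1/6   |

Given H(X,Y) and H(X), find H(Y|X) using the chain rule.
From the chain rule: H(X,Y) = H(X) + H(Y|X)
Therefore: H(Y|X) = H(X,Y) - H(X)

H(X,Y) = -[(1/4)·log₂(1/4) + (1/24)·log₂(1/24) + (5/24)·log₂(5/24) + (1/8)·log₂(1/8) + (5/24)·log₂(5/24) + (1/6)·log₂(1/6)]
  = 0.5000 + 0.1910 + 0.4715 + 0.3750 + 0.4715 + 0.4308
  = 2.4398 bits
Marginal P(X) (row sums):
  P(X=0) = 1/4 + 1/24 + 5/24 = 1/2
  P(X=1) = 1/8 + 5/24 + 1/6 = 1/2
H(X) = -[(1/2)·log₂(1/2) + (1/2)·log₂(1/2)]
  = 0.5000 + 0.5000
  = 1.0000 bits

H(Y|X) = 2.4398 - 1.0000 = 1.4398 bits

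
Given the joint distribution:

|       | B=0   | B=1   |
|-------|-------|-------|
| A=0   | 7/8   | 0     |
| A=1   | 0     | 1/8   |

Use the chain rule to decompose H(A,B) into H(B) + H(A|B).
By the chain rule: H(A,B) = H(B) + H(A|B)

Marginal P(B) (column sums):
  P(B=0) = 7/8 + 0 = 7/8
  P(B=1) = 0 + 1/8 = 1/8
H(B) = -[(7/8)·log₂(7/8) + (1/8)·log₂(1/8)]
  = 0.1686 + 0.3750
  = 0.5436 bits
H(A|B) = -Σ P(A,B)·log₂ P(A|B), where P(A|B) = P(A,B) / P(B)
  (cells with P(A,B) = 0 contribute 0)
  (A=0,B=0): P(A|B) = (7/8)/(7/8) = 1;  -(7/8)·log₂(1) = 0.0000
  (A=1,B=1): P(A|B) = (1/8)/(1/8) = 1;  -(1/8)·log₂(1) = 0.0000
H(A|B) = 0.0000 + 0.0000
  = 0.0000 bits

H(A,B) = H(B) + H(A|B) = 0.5436 + 0.0000 = 0.5436 bits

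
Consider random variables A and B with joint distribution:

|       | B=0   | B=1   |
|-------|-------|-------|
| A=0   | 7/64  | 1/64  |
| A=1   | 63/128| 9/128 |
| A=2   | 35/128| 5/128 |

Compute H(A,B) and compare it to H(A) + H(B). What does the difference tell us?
Marginal P(A) (row sums):
  P(A=0) = 7/64 + 1/64 = 1/8
  P(A=1) = 63/128 + 9/128 = 9/16
  P(A=2) = 35/128 + 5/128 = 5/16
Marginal P(B) (column sums):
  P(B=0) = 7/64 + 63/128 + 35/128 = 7/8
  P(B=1) = 1/64 + 9/128 + 5/128 = 1/8

H(A,B) = -[(7/64)·log₂(7/64) + (1/64)·log₂(1/64) + (63/128)·log₂(63/128) + (9/128)·log₂(9/128) + (35/128)·log₂(35/128) + (5/128)·log₂(5/128)]
  = 0.3492 + 0.0938 + 0.5034 + 0.2693 + 0.5115 + 0.1827
  = 1.9099 bits
H(A) = -[(1/8)·log₂(1/8) + (9/16)·log₂(9/16) + (5/16)·log₂(5/16)]
  = 0.3750 + 0.4669 + 0.5244
  = 1.3663 bits
H(B) = -[(7/8)·log₂(7/8) + (1/8)·log₂(1/8)]
  = 0.1686 + 0.3750
  = 0.5436 bits

H(A) + H(B) = 1.3663 + 0.5436 = 1.9099 bits
Difference: H(A) + H(B) - H(A,B) = 1.9099 - 1.9099 = 0.0000 bits = I(A;B)

The difference is the mutual information; it is 0 here, so A and B are independent (the joint entropy equals the sum of the marginal entropies).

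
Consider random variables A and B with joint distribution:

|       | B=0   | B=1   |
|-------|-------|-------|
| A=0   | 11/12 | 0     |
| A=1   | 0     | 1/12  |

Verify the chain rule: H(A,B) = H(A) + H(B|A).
Left side:
H(A,B) = -[(11/12)·log₂(11/12) + (1/12)·log₂(1/12)]
  = 0.1151 + 0.2987
  = 0.4138 bits

Right side:
Marginal P(A) (row sums):
  P(A=0) = 11/12 + 0 = 11/12
  P(A=1) = 0 + 1/12 = 1/12
H(A) = -[(11/12)·log₂(11/12) + (1/12)·log₂(1/12)]
  = 0.1151 + 0.2987
  = 0.4138 bits
H(B|A) = -Σ P(A,B)·log₂ P(B|A), where P(B|A) = P(A,B) / P(A)
  (cells with P(A,B) = 0 contribute 0)
  (A=0,B=0): P(B|A) = (11/12)/(11/12) = 1;  -(11/12)·log₂(1) = 0.0000
  (A=1,B=1): P(B|A) = (1/12)/(1/12) = 1;  -(1/12)·log₂(1) = 0.0000
H(B|A) = 0.0000 + 0.0000
  = 0.0000 bits
H(A) + H(B|A) = 0.4138 + 0.0000 = 0.4138 bits

Both sides equal 0.4138 bits, so the chain rule holds ✓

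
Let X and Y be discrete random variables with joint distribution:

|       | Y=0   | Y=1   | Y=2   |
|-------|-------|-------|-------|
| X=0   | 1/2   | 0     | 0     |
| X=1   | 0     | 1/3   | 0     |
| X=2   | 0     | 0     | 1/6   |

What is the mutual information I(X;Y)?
Marginal P(X) (row sums):
  P(X=0) = 1/2 + 0 + 0 = 1/2
  P(X=1) = 0 + 1/3 + 0 = 1/3
  P(X=2) = 0 + 0 + 1/6 = 1/6
Marginal P(Y) (column sums):
  P(Y=0) = 1/2 + 0 + 0 = 1/2
  P(Y=1) = 0 + 1/3 + 0 = 1/3
  P(Y=2) = 0 + 0 + 1/6 = 1/6

H(X) = -[(1/2)·log₂(1/2) + (1/3)·log₂(1/3) + (1/6)·log₂(1/6)]
  = 0.5000 + 0.5283 + 0.4308
  = 1.4591 bits
H(Y) = -[(1/2)·log₂(1/2) + (1/3)·log₂(1/3) + (1/6)·log₂(1/6)]
  = 0.5000 + 0.5283 + 0.4308
  = 1.4591 bits
H(X,Y) = -[(1/2)·log₂(1/2) + (1/3)·log₂(1/3) + (1/6)·log₂(1/6)]
  = 0.5000 + 0.5283 + 0.4308
  = 1.4591 bits

I(X;Y) = H(X) + H(Y) - H(X,Y)
  = 1.4591 + 1.4591 - 1.4591
  = 1.4591 bits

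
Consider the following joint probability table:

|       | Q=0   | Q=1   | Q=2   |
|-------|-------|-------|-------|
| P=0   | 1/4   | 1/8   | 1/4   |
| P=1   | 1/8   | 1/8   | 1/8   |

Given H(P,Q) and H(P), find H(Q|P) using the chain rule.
From the chain rule: H(P,Q) = H(P) + H(Q|P)
Therefore: H(Q|P) = H(P,Q) - H(P)

H(P,Q) = -[(1/4)·log₂(1/4) + (1/8)·log₂(1/8) + (1/4)·log₂(1/4) + (1/8)·log₂(1/8) + (1/8)·log₂(1/8) + (1/8)·log₂(1/8)]
  = 0.5000 + 0.3750 + 0.5000 + 0.3750 + 0.3750 + 0.3750
  = 2.5000 bits
Marginal P(P) (row sums):
  P(P=0) = 1/4 + 1/8 + 1/4 = 5/8
  P(P=1) = 1/8 + 1/8 + 1/8 = 3/8
H(P) = -[(5/8)·log₂(5/8) + (3/8)·log₂(3/8)]
  = 0.4238 + 0.5306
  = 0.9544 bits

H(Q|P) = 2.5000 - 0.9544 = 1.5456 bits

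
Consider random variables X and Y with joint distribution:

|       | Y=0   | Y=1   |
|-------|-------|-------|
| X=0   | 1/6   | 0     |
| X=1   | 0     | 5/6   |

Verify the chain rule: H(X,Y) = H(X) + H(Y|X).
Left side:
H(X,Y) = -[(1/6)·log₂(1/6) + (5/6)·log₂(5/6)]
  = 0.4308 + 0.2192
  = 0.6500 bits

Right side:
Marginal P(X) (row sums):
  P(X=0) = 1/6 + 0 = 1/6
  P(X=1) = 0 + 5/6 = 5/6
H(X) = -[(1/6)·log₂(1/6) + (5/6)·log₂(5/6)]
  = 0.4308 + 0.2192
  = 0.6500 bits
H(Y|X) = -Σ P(X,Y)·log₂ P(Y|X), where P(Y|X) = P(X,Y) / P(X)
  (cells with P(X,Y) = 0 contribute 0)
  (X=0,Y=0): P(Y|X) = (1/6)/(1/6) = 1;  -(1/6)·log₂(1) = 0.0000
  (X=1,Y=1): P(Y|X) = (5/6)/(5/6) = 1;  -(5/6)·log₂(1) = 0.0000
H(Y|X) = 0.0000 + 0.0000
  = 0.0000 bits
H(X) + H(Y|X) = 0.6500 + 0.0000 = 0.6500 bits

Both sides equal 0.6500 bits, so the chain rule holds ✓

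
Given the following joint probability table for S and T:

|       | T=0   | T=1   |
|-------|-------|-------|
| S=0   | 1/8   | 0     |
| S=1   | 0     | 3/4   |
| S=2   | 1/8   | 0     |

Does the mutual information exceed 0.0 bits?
Marginal P(S) (row sums):
  P(S=0) = 1/8 + 0 = 1/8
  P(S=1) = 0 + 3/4 = 3/4
  P(S=2) = 1/8 + 0 = 1/8
Marginal P(T) (column sums):
  P(T=0) = 1/8 + 0 + 1/8 = 1/4
  P(T=1) = 0 + 3/4 + 0 = 3/4

H(S) = -[(1/8)·log₂(1/8) + (3/4)·log₂(3/4) + (1/8)·log₂(1/8)]
  = 0.3750 + 0.3113 + 0.3750
  = 1.0613 bits
H(T) = -[(1/4)·log₂(1/4) + (3/4)·log₂(3/4)]
  = 0.5000 + 0.3113
  = 0.8113 bits
H(S,T) = -[(1/8)·log₂(1/8) + (3/4)·log₂(3/4) + (1/8)·log₂(1/8)]
  = 0.3750 + 0.3113 + 0.3750
  = 1.0613 bits

I(S;T) = H(S) + H(T) - H(S,T)
  = 1.0613 + 0.8113 - 1.0613
  = 0.8113 bits

Yes. I(S;T) = 0.8113 bits, which is > 0.0 bits.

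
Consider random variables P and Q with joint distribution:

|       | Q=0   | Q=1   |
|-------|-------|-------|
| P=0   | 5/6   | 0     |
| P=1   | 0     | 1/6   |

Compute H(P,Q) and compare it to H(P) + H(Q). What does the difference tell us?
Marginal P(P) (row sums):
  P(P=0) = 5/6 + 0 = 5/6
  P(P=1) = 0 + 1/6 = 1/6
Marginal P(Q) (column sums):
  P(Q=0) = 5/6 + 0 = 5/6
  P(Q=1) = 0 + 1/6 = 1/6

H(P,Q) = -[(5/6)·log₂(5/6) + (1/6)·log₂(1/6)]
  = 0.2192 + 0.4308
  = 0.6500 bits
H(P) = -[(5/6)·log₂(5/6) + (1/6)·log₂(1/6)]
  = 0.2192 + 0.4308
  = 0.6500 bits
H(Q) = -[(5/6)·log₂(5/6) + (1/6)·log₂(1/6)]
  = 0.2192 + 0.4308
  = 0.6500 bits

H(P) + H(Q) = 0.6500 + 0.6500 = 1.3000 bits
Difference: H(P) + H(Q) - H(P,Q) = 1.3000 - 0.6500 = 0.6500 bits = I(P;Q)

The difference is the mutual information; it is positive here, so P and Q are dependent (knowing one reduces uncertainty about the other by 0.6500 bits).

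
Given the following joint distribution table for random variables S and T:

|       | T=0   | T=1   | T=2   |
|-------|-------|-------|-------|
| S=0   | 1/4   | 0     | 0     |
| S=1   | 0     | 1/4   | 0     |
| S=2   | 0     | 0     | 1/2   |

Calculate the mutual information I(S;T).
Marginal P(S) (row sums):
  P(S=0) = 1/4 + 0 + 0 = 1/4
  P(S=1) = 0 + 1/4 + 0 = 1/4
  P(S=2) = 0 + 0 + 1/2 = 1/2
Marginal P(T) (column sums):
  P(T=0) = 1/4 + 0 + 0 = 1/4
  P(T=1) = 0 + 1/4 + 0 = 1/4
  P(T=2) = 0 + 0 + 1/2 = 1/2

H(S) = -[(1/4)·log₂(1/4) + (1/4)·log₂(1/4) + (1/2)·log₂(1/2)]
  = 0.5000 + 0.5000 + 0.5000
  = 1.5000 bits
H(T) = -[(1/4)·log₂(1/4) + (1/4)·log₂(1/4) + (1/2)·log₂(1/2)]
  = 0.5000 + 0.5000 + 0.5000
  = 1.5000 bits
H(S,T) = -[(1/4)·log₂(1/4) + (1/4)·log₂(1/4) + (1/2)·log₂(1/2)]
  = 0.5000 + 0.5000 + 0.5000
  = 1.5000 bits

I(S;T) = H(S) + H(T) - H(S,T)
  = 1.5000 + 1.5000 - 1.5000
  = 1.5000 bits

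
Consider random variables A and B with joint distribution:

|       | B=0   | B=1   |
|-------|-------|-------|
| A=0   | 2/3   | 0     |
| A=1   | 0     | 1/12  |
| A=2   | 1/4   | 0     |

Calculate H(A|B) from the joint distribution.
Marginal P(B) (column sums):
  P(B=0) = 2/3 + 0 + 1/4 = 11/12
  P(B=1) = 0 + 1/12 + 0 = 1/12

H(A|B) = -Σ P(A,B)·log₂ P(A|B), where P(A|B) = P(A,B) / P(B)
  (cells with P(A,B) = 0 contribute 0)
  (A=0,B=0): P(A|B) = (2/3)/(11/12) = 8/11;  -(2/3)·log₂(8/11) = 0.3063
  (A=1,B=1): P(A|B) = (1/12)/(1/12) = 1;  -(1/12)·log₂(1) = 0.0000
  (A=2,B=0): P(A|B) = (1/4)/(11/12) = 3/11;  -(1/4)·log₂(3/11) = 0.4686
H(A|B) = 0.3063 + 0.0000 + 0.4686
  = 0.7749 bits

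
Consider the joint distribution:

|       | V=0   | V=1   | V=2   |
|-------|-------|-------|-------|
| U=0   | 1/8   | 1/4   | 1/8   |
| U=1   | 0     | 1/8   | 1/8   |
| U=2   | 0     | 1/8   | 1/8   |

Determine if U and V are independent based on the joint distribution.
Marginal P(U) (row sums):
  P(U=0) = 1/8 + 1/4 + 1/8 = 1/2
  P(U=1) = 0 + 1/8 + 1/8 = 1/4
  P(U=2) = 0 + 1/8 + 1/8 = 1/4
Marginal P(V) (column sums):
  P(V=0) = 1/8 + 0 + 0 = 1/8
  P(V=1) = 1/4 + 1/8 + 1/8 = 1/2
  P(V=2) = 1/8 + 1/8 + 1/8 = 3/8

U and V are independent iff P(U=i,V=j) = P(U=i)·P(V=j) for every cell.
  P(U=0)·P(V=0) = 1/2 × 1/8 = 1/16, but P(U=0,V=0) = 1/8 ✗

No, U and V are not independent. Quantitatively, I(U;V) > 0:

H(U) = -[(1/2)·log₂(1/2) + (1/4)·log₂(1/4) + (1/4)·log₂(1/4)]
  = 0.5000 + 0.5000 + 0.5000
  = 1.5000 bits
H(V) = -[(1/8)·log₂(1/8) + (1/2)·log₂(1/2) + (3/8)·log₂(3/8)]
  = 0.3750 + 0.5000 + 0.5306
  = 1.4056 bits
H(U,V) = -[(1/8)·log₂(1/8) + (1/4)·log₂(1/4) + (1/8)·log₂(1/8) + (1/8)·log₂(1/8) + (1/8)·log₂(1/8) + (1/8)·log₂(1/8) + (1/8)·log₂(1/8)]
  = 0.3750 + 0.5000 + 0.3750 + 0.3750 + 0.3750 + 0.3750 + 0.3750
  = 2.7500 bits
I(U;V) = H(U) + H(V) - H(U,V) = 1.5000 + 1.4056 - 2.7500 = 0.1556 bits > 0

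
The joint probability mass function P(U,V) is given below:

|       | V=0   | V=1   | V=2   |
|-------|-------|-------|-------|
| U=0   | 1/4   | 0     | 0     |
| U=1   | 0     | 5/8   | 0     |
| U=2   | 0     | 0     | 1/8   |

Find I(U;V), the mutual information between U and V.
Marginal P(U) (row sums):
  P(U=0) = 1/4 + 0 + 0 = 1/4
  P(U=1) = 0 + 5/8 + 0 = 5/8
  P(U=2) = 0 + 0 + 1/8 = 1/8
Marginal P(V) (column sums):
  P(V=0) = 1/4 + 0 + 0 = 1/4
  P(V=1) = 0 + 5/8 + 0 = 5/8
  P(V=2) = 0 + 0 + 1/8 = 1/8

H(U) = -[(1/4)·log₂(1/4) + (5/8)·log₂(5/8) + (1/8)·log₂(1/8)]
  = 0.5000 + 0.4238 + 0.3750
  = 1.2988 bits
H(V) = -[(1/4)·log₂(1/4) + (5/8)·log₂(5/8) + (1/8)·log₂(1/8)]
  = 0.5000 + 0.4238 + 0.3750
  = 1.2988 bits
H(U,V) = -[(1/4)·log₂(1/4) + (5/8)·log₂(5/8) + (1/8)·log₂(1/8)]
  = 0.5000 + 0.4238 + 0.3750
  = 1.2988 bits

I(U;V) = H(U) + H(V) - H(U,V)
  = 1.2988 + 1.2988 - 1.2988
  = 1.2988 bits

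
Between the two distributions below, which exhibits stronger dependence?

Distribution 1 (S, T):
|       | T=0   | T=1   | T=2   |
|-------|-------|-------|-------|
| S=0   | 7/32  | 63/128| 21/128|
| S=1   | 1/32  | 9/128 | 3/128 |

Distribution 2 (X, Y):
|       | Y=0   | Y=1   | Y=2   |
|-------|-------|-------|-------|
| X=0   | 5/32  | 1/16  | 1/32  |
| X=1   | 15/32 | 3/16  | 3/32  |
Distribution 1 (S, T):
Marginal P(S) (row sums):
  P(S=0) = 7/32 + 63/128 + 21/128 = 7/8
  P(S=1) = 1/32 + 9/128 + 3/128 = 1/8
Marginal P(T) (column sums):
  P(T=0) = 7/32 + 1/32 = 1/4
  P(T=1) = 63/128 + 9/128 = 9/16
  P(T=2) = 21/128 + 3/128 = 3/16

H(S) = -[(7/8)·log₂(7/8) + (1/8)·log₂(1/8)]
  = 0.1686 + 0.3750
  = 0.5436 bits
H(T) = -[(1/4)·log₂(1/4) + (9/16)·log₂(9/16) + (3/16)·log₂(3/16)]
  = 0.5000 + 0.4669 + 0.4528
  = 1.4197 bits
H(S,T) = -[(7/32)·log₂(7/32) + (63/128)·log₂(63/128) + (21/128)·log₂(21/128) + (1/32)·log₂(1/32) + (9/128)·log₂(9/128) + (3/128)·log₂(3/128)]
  = 0.4796 + 0.5034 + 0.4278 + 0.1563 + 0.2693 + 0.1269
  = 1.9633 bits

I(S;T) = H(S) + H(T) - H(S,T)
  = 0.5436 + 1.4197 - 1.9633
  = 0.0000 bits

Distribution 2 (X, Y):
Marginal P(X) (row sums):
  P(X=0) = 5/32 + 1/16 + 1/32 = 1/4
  P(X=1) = 15/32 + 3/16 + 3/32 = 3/4
Marginal P(Y) (column sums):
  P(Y=0) = 5/32 + 15/32 = 5/8
  P(Y=1) = 1/16 + 3/16 = 1/4
  P(Y=2) = 1/32 + 3/32 = 1/8

H(X) = -[(1/4)·log₂(1/4) + (3/4)·log₂(3/4)]
  = 0.5000 + 0.3113
  = 0.8113 bits
H(Y) = -[(5/8)·log₂(5/8) + (1/4)·log₂(1/4) + (1/8)·log₂(1/8)]
  = 0.4238 + 0.5000 + 0.3750
  = 1.2988 bits
H(X,Y) = -[(5/32)·log₂(5/32) + (1/16)·log₂(1/16) + (1/32)·log₂(1/32) + (15/32)·log₂(15/32) + (3/16)·log₂(3/16) + (3/32)·log₂(3/32)]
  = 0.4184 + 0.2500 + 0.1563 + 0.5124 + 0.4528 + 0.3202
  = 2.1101 bits

I(X;Y) = H(X) + H(Y) - H(X,Y)
  = 0.8113 + 1.2988 - 2.1101
  = 0.0000 bits

Both joint tables factor as the product of their marginals, so I(S;T) = I(X;Y) = 0 bits: neither is larger (both pairs are independent).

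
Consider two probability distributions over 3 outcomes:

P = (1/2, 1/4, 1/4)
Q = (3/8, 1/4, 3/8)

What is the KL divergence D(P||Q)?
D(P||Q) = Σ P(i) log₂(P(i)/Q(i))
  i=0: (1/2) × log₂((1/2)/(3/8)) = (1/2) × log₂(4/3) = 0.2075
  i=1: (1/4) × log₂((1/4)/(1/4)) = (1/4) × log₂(1) = 0.0000
  i=2: (1/4) × log₂((1/4)/(3/8)) = (1/4) × log₂(2/3) = -0.1462
D(P||Q) = 0.2075 + 0.0000 - 0.1462
  = 0.0613 bits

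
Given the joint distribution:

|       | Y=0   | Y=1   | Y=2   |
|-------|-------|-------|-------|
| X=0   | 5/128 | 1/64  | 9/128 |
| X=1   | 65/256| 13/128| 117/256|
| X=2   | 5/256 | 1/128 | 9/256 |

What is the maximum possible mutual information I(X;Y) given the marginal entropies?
The upper bound on mutual information is I(X;Y) ≤ min(H(X), H(Y)).

Marginal P(X) (row sums):
  P(X=0) = 5/128 + 1/64 + 9/128 = 1/8
  P(X=1) = 65/256 + 13/128 + 117/256 = 13/16
  P(X=2) = 5/256 + 1/128 + 9/256 = 1/16
Marginal P(Y) (column sums):
  P(Y=0) = 5/128 + 65/256 + 5/256 = 5/16
  P(Y=1) = 1/64 + 13/128 + 1/128 = 1/8
  P(Y=2) = 9/128 + 117/256 + 9/256 = 9/16

H(X) = -[(1/8)·log₂(1/8) + (13/16)·log₂(13/16) + (1/16)·log₂(1/16)]
  = 0.3750 + 0.2434 + 0.2500
  = 0.8684 bits
H(Y) = -[(5/16)·log₂(5/16) + (1/8)·log₂(1/8) + (9/16)·log₂(9/16)]
  = 0.5244 + 0.3750 + 0.4669
  = 1.3663 bits

Maximum possible I(X;Y) = min(0.8684, 1.3663) = 0.8684 bits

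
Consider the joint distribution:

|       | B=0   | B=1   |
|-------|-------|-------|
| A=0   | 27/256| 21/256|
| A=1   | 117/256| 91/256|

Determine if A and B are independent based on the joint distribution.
Marginal P(A) (row sums):
  P(A=0) = 27/256 + 21/256 = 3/16
  P(A=1) = 117/256 + 91/256 = 13/16
Marginal P(B) (column sums):
  P(B=0) = 27/256 + 117/256 = 9/16
  P(B=1) = 21/256 + 91/256 = 7/16

A and B are independent iff P(A=i,B=j) = P(A=i)·P(B=j) for every cell.
  P(A=0)·P(B=0) = 3/16 × 9/16 = 27/256 = P(A=0,B=0) ✓
  P(A=0)·P(B=1) = 3/16 × 7/16 = 21/256 = P(A=0,B=1) ✓
  P(A=1)·P(B=0) = 13/16 × 9/16 = 117/256 = P(A=1,B=0) ✓
  P(A=1)·P(B=1) = 13/16 × 7/16 = 91/256 = P(A=1,B=1) ✓

Yes, A and B are independent: every cell factors, so I(A;B) = 0 bits.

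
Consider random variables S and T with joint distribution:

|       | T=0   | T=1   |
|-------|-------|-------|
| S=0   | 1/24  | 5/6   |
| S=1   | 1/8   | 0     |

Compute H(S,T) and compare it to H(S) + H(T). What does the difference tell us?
Marginal P(S) (row sums):
  P(S=0) = 1/24 + 5/6 = 7/8
  P(S=1) = 1/8 + 0 = 1/8
Marginal P(T) (column sums):
  P(T=0) = 1/24 + 1/8 = 1/6
  P(T=1) = 5/6 + 0 = 5/6

H(S,T) = -[(1/24)·log₂(1/24) + (5/6)·log₂(5/6) + (1/8)·log₂(1/8)]
  = 0.1910 + 0.2192 + 0.3750
  = 0.7852 bits
H(S) = -[(7/8)·log₂(7/8) + (1/8)·log₂(1/8)]
  = 0.1686 + 0.3750
  = 0.5436 bits
H(T) = -[(1/6)·log₂(1/6) + (5/6)·log₂(5/6)]
  = 0.4308 + 0.2192
  = 0.6500 bits

H(S) + H(T) = 0.5436 + 0.6500 = 1.1936 bits
Difference: H(S) + H(T) - H(S,T) = 1.1936 - 0.7852 = 0.4084 bits = I(S;T)

The difference is the mutual information; it is positive here, so S and T are dependent (knowing one reduces uncertainty about the other by 0.4084 bits).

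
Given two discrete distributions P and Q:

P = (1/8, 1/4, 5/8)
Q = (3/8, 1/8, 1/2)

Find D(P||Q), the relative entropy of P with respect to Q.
D(P||Q) = Σ P(i) log₂(P(i)/Q(i))
  i=0: (1/8) × log₂((1/8)/(3/8)) = (1/8) × log₂(1/3) = -0.1981
  i=1: (1/4) × log₂((1/4)/(1/8)) = (1/4) × log₂(2) = 0.2500
  i=2: (5/8) × log₂((5/8)/(1/2)) = (5/8) × log₂(5/4) = 0.2012
D(P||Q) = -0.1981 + 0.2500 + 0.2012
  = 0.2531 bits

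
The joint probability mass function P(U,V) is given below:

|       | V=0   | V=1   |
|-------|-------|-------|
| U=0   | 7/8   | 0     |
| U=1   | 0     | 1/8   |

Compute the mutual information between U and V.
Marginal P(U) (row sums):
  P(U=0) = 7/8 + 0 = 7/8
  P(U=1) = 0 + 1/8 = 1/8
Marginal P(V) (column sums):
  P(V=0) = 7/8 + 0 = 7/8
  P(V=1) = 0 + 1/8 = 1/8

H(U) = -[(7/8)·log₂(7/8) + (1/8)·log₂(1/8)]
  = 0.1686 + 0.3750
  = 0.5436 bits
H(V) = -[(7/8)·log₂(7/8) + (1/8)·log₂(1/8)]
  = 0.1686 + 0.3750
  = 0.5436 bits
H(U,V) = -[(7/8)·log₂(7/8) + (1/8)·log₂(1/8)]
  = 0.1686 + 0.3750
  = 0.5436 bits

I(U;V) = H(U) + H(V) - H(U,V)
  = 0.5436 + 0.5436 - 0.5436
  = 0.5436 bits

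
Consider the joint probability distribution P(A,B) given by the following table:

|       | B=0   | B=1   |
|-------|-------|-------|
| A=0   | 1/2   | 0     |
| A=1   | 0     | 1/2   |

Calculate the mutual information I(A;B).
Marginal P(A) (row sums):
  P(A=0) = 1/2 + 0 = 1/2
  P(A=1) = 0 + 1/2 = 1/2
Marginal P(B) (column sums):
  P(B=0) = 1/2 + 0 = 1/2
  P(B=1) = 0 + 1/2 = 1/2

H(A) = -[(1/2)·log₂(1/2) + (1/2)·log₂(1/2)]
  = 0.5000 + 0.5000
  = 1.0000 bits
H(B) = -[(1/2)·log₂(1/2) + (1/2)·log₂(1/2)]
  = 0.5000 + 0.5000
  = 1.0000 bits
H(A,B) = -[(1/2)·log₂(1/2) + (1/2)·log₂(1/2)]
  = 0.5000 + 0.5000
  = 1.0000 bits

I(A;B) = H(A) + H(B) - H(A,B)
  = 1.0000 + 1.0000 - 1.0000
  = 1.0000 bits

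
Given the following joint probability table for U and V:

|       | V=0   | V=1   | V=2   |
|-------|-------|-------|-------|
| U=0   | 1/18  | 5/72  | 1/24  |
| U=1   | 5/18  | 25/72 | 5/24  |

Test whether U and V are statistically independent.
Marginal P(U) (row sums):
  P(U=0) = 1/18 + 5/72 + 1/24 = 1/6
  P(U=1) = 5/18 + 25/72 + 5/24 = 5/6
Marginal P(V) (column sums):
  P(V=0) = 1/18 + 5/18 = 1/3
  P(V=1) = 5/72 + 25/72 = 5/12
  P(V=2) = 1/24 + 5/24 = 1/4

U and V are independent iff P(U=i,V=j) = P(U=i)·P(V=j) for every cell.
  P(U=0)·P(V=0) = 1/6 × 1/3 = 1/18 = P(U=0,V=0) ✓
  P(U=0)·P(V=1) = 1/6 × 5/12 = 5/72 = P(U=0,V=1) ✓
  P(U=0)·P(V=2) = 1/6 × 1/4 = 1/24 = P(U=0,V=2) ✓
  P(U=1)·P(V=0) = 5/6 × 1/3 = 5/18 = P(U=1,V=0) ✓
  P(U=1)·P(V=1) = 5/6 × 5/12 = 25/72 = P(U=1,V=1) ✓
  P(U=1)·P(V=2) = 5/6 × 1/4 = 5/24 = P(U=1,V=2) ✓

Yes, U and V are independent: every cell factors, so I(U;V) = 0 bits.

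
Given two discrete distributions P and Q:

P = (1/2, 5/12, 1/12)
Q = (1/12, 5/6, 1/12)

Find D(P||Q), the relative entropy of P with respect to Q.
D(P||Q) = Σ P(i) log₂(P(i)/Q(i))
  i=0: (1/2) × log₂((1/2)/(1/12)) = (1/2) × log₂(6) = 1.2925
  i=1: (5/12) × log₂((5/12)/(5/6)) = (5/12) × log₂(1/2) = -0.4167
  i=2: (1/12) × log₂((1/12)/(1/12)) = (1/12) × log₂(1) = 0.0000
D(P||Q) = 1.2925 - 0.4167 + 0.0000
  = 0.8758 bits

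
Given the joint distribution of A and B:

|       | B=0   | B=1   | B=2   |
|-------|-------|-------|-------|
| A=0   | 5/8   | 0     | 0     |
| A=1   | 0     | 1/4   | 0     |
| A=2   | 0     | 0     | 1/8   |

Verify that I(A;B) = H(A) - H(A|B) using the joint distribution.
Left side, from I(A;B) = H(A) + H(B) - H(A,B):
Marginal P(A) (row sums):
  P(A=0) = 5/8 + 0 + 0 = 5/8
  P(A=1) = 0 + 1/4 + 0 = 1/4
  P(A=2) = 0 + 0 + 1/8 = 1/8
Marginal P(B) (column sums):
  P(B=0) = 5/8 + 0 + 0 = 5/8
  P(B=1) = 0 + 1/4 + 0 = 1/4
  P(B=2) = 0 + 0 + 1/8 = 1/8

H(A) = -[(5/8)·log₂(5/8) + (1/4)·log₂(1/4) + (1/8)·log₂(1/8)]
  = 0.4238 + 0.5000 + 0.3750
  = 1.2988 bits
H(B) = -[(5/8)·log₂(5/8) + (1/4)·log₂(1/4) + (1/8)·log₂(1/8)]
  = 0.4238 + 0.5000 + 0.3750
  = 1.2988 bits
H(A,B) = -[(5/8)·log₂(5/8) + (1/4)·log₂(1/4) + (1/8)·log₂(1/8)]
  = 0.4238 + 0.5000 + 0.3750
  = 1.2988 bits

I(A;B) = H(A) + H(B) - H(A,B)
  = 1.2988 + 1.2988 - 1.2988
  = 1.2988 bits

Right side, with H(A|B) computed directly from the conditional probabilities:
H(A|B) = -Σ P(A,B)·log₂ P(A|B), where P(A|B) = P(A,B) / P(B)
  (cells with P(A,B) = 0 contribute 0)
  (A=0,B=0): P(A|B) = (5/8)/(5/8) = 1;  -(5/8)·log₂(1) = 0.0000
  (A=1,B=1): P(A|B) = (1/4)/(1/4) = 1;  -(1/4)·log₂(1) = 0.0000
  (A=2,B=2): P(A|B) = (1/8)/(1/8) = 1;  -(1/8)·log₂(1) = 0.0000
H(A|B) = 0.0000 + 0.0000 + 0.0000
  = 0.0000 bits
H(A) - H(A|B) = 1.2988 - 0.0000 = 1.2988 bits

Both sides equal 1.2988 bits, so I(A;B) = H(A) - H(A|B) ✓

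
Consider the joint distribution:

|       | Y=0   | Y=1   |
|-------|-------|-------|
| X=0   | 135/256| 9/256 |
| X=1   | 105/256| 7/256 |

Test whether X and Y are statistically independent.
Marginal P(X) (row sums):
  P(X=0) = 135/256 + 9/256 = 9/16
  P(X=1) = 105/256 + 7/256 = 7/16
Marginal P(Y) (column sums):
  P(Y=0) = 135/256 + 105/256 = 15/16
  P(Y=1) = 9/256 + 7/256 = 1/16

X and Y are independent iff P(X=i,Y=j) = P(X=i)·P(Y=j) for every cell.
  P(X=0)·P(Y=0) = 9/16 × 15/16 = 135/256 = P(X=0,Y=0) ✓
  P(X=0)·P(Y=1) = 9/16 × 1/16 = 9/256 = P(X=0,Y=1) ✓
  P(X=1)·P(Y=0) = 7/16 × 15/16 = 105/256 = P(X=1,Y=0) ✓
  P(X=1)·P(Y=1) = 7/16 × 1/16 = 7/256 = P(X=1,Y=1) ✓

Yes, X and Y are independent: every cell factors, so I(X;Y) = 0 bits.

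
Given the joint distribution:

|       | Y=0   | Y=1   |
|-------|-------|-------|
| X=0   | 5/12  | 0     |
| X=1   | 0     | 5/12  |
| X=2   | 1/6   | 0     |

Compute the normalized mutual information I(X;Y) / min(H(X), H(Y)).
Marginal P(X) (row sums):
  P(X=0) = 5/12 + 0 = 5/12
  P(X=1) = 0 + 5/12 = 5/12
  P(X=2) = 1/6 + 0 = 1/6
Marginal P(Y) (column sums):
  P(Y=0) = 5/12 + 0 + 1/6 = 7/12
  P(Y=1) = 0 + 5/12 + 0 = 5/12

H(X) = -[(5/12)·log₂(5/12) + (5/12)·log₂(5/12) + (1/6)·log₂(1/6)]
  = 0.5263 + 0.5263 + 0.4308
  = 1.4834 bits
H(Y) = -[(7/12)·log₂(7/12) + (5/12)·log₂(5/12)]
  = 0.4536 + 0.5263
  = 0.9799 bits
H(X,Y) = -[(5/12)·log₂(5/12) + (5/12)·log₂(5/12) + (1/6)·log₂(1/6)]
  = 0.5263 + 0.5263 + 0.4308
  = 1.4834 bits

I(X;Y) = H(X) + H(Y) - H(X,Y)
  = 1.4834 + 0.9799 - 1.4834
  = 0.9799 bits

min(H(X), H(Y)) = min(1.4834, 0.9799) = 0.9799 bits
Normalized MI = 0.9799 / 0.9799 = 1.0000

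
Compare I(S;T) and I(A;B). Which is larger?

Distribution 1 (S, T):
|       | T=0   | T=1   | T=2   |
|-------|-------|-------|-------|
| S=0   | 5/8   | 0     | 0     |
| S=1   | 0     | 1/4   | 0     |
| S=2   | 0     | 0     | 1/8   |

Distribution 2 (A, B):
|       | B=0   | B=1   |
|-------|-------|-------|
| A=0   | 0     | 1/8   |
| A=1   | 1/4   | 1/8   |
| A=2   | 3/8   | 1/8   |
Distribution 1 (S, T):
Marginal P(S) (row sums):
  P(S=0) = 5/8 + 0 + 0 = 5/8
  P(S=1) = 0 + 1/4 + 0 = 1/4
  P(S=2) = 0 + 0 + 1/8 = 1/8
Marginal P(T) (column sums):
  P(T=0) = 5/8 + 0 + 0 = 5/8
  P(T=1) = 0 + 1/4 + 0 = 1/4
  P(T=2) = 0 + 0 + 1/8 = 1/8

H(S) = -[(5/8)·log₂(5/8) + (1/4)·log₂(1/4) + (1/8)·log₂(1/8)]
  = 0.4238 + 0.5000 + 0.3750
  = 1.2988 bits
H(T) = -[(5/8)·log₂(5/8) + (1/4)·log₂(1/4) + (1/8)·log₂(1/8)]
  = 0.4238 + 0.5000 + 0.3750
  = 1.2988 bits
H(S,T) = -[(5/8)·log₂(5/8) + (1/4)·log₂(1/4) + (1/8)·log₂(1/8)]
  = 0.4238 + 0.5000 + 0.3750
  = 1.2988 bits

I(S;T) = H(S) + H(T) - H(S,T)
  = 1.2988 + 1.2988 - 1.2988
  = 1.2988 bits

Distribution 2 (A, B):
Marginal P(A) (row sums):
  P(A=0) = 0 + 1/8 = 1/8
  P(A=1) = 1/4 + 1/8 = 3/8
  P(A=2) = 3/8 + 1/8 = 1/2
Marginal P(B) (column sums):
  P(B=0) = 0 + 1/4 + 3/8 = 5/8
  P(B=1) = 1/8 + 1/8 + 1/8 = 3/8

H(A) = -[(1/8)·log₂(1/8) + (3/8)·log₂(3/8) + (1/2)·log₂(1/2)]
  = 0.3750 + 0.5306 + 0.5000
  = 1.4056 bits
H(B) = -[(5/8)·log₂(5/8) + (3/8)·log₂(3/8)]
  = 0.4238 + 0.5306
  = 0.9544 bits
H(A,B) = -[(1/8)·log₂(1/8) + (1/4)·log₂(1/4) + (1/8)·log₂(1/8) + (3/8)·log₂(3/8) + (1/8)·log₂(1/8)]
  = 0.3750 + 0.5000 + 0.3750 + 0.5306 + 0.3750
  = 2.1556 bits

I(A;B) = H(A) + H(B) - H(A,B)
  = 1.4056 + 0.9544 - 2.1556
  = 0.2044 bits

I(S;T) = 1.2988 bits > I(A;B) = 0.2044 bits, so (S, T) has the higher mutual information (stronger dependence).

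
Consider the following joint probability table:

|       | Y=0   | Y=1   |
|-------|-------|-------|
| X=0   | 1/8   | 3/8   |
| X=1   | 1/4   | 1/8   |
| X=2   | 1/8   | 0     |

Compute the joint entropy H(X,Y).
H(X,Y) = -Σ P(X,Y) log₂ P(X,Y), summed over the non-zero cells:
H(X,Y) = -[(1/8)·log₂(1/8) + (3/8)·log₂(3/8) + (1/4)·log₂(1/4) + (1/8)·log₂(1/8) + (1/8)·log₂(1/8)]
  = 0.3750 + 0.5306 + 0.5000 + 0.3750 + 0.3750
  = 2.1556 bits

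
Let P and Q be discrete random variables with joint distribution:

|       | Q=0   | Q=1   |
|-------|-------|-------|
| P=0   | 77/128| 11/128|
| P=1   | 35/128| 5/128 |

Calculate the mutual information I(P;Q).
Marginal P(P) (row sums):
  P(P=0) = 77/128 + 11/128 = 11/16
  P(P=1) = 35/128 + 5/128 = 5/16
Marginal P(Q) (column sums):
  P(Q=0) = 77/128 + 35/128 = 7/8
  P(Q=1) = 11/128 + 5/128 = 1/8

H(P) = -[(11/16)·log₂(11/16) + (5/16)·log₂(5/16)]
  = 0.3716 + 0.5244
  = 0.8960 bits
H(Q) = -[(7/8)·log₂(7/8) + (1/8)·log₂(1/8)]
  = 0.1686 + 0.3750
  = 0.5436 bits
H(P,Q) = -[(77/128)·log₂(77/128) + (11/128)·log₂(11/128) + (35/128)·log₂(35/128) + (5/128)·log₂(5/128)]
  = 0.4411 + 0.3043 + 0.5115 + 0.1827
  = 1.4396 bits

I(P;Q) = H(P) + H(Q) - H(P,Q)
  = 0.8960 + 0.5436 - 1.4396
  = 0.0000 bits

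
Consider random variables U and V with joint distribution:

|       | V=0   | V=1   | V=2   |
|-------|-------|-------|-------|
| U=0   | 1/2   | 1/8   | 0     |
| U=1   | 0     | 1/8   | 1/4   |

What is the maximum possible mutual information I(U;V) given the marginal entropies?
The upper bound on mutual information is I(U;V) ≤ min(H(U), H(V)).

Marginal P(U) (row sums):
  P(U=0) = 1/2 + 1/8 + 0 = 5/8
  P(U=1) = 0 + 1/8 + 1/4 = 3/8
Marginal P(V) (column sums):
  P(V=0) = 1/2 + 0 = 1/2
  P(V=1) = 1/8 + 1/8 = 1/4
  P(V=2) = 0 + 1/4 = 1/4

H(U) = -[(5/8)·log₂(5/8) + (3/8)·log₂(3/8)]
  = 0.4238 + 0.5306
  = 0.9544 bits
H(V) = -[(1/2)·log₂(1/2) + (1/4)·log₂(1/4) + (1/4)·log₂(1/4)]
  = 0.5000 + 0.5000 + 0.5000
  = 1.5000 bits

Maximum possible I(U;V) = min(0.9544, 1.5000) = 0.9544 bits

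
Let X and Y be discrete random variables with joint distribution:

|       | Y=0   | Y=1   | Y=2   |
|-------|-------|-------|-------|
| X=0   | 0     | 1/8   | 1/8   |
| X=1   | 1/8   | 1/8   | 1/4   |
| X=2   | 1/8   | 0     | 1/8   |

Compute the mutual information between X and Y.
Marginal P(X) (row sums):
  P(X=0) = 0 + 1/8 + 1/8 = 1/4
  P(X=1) = 1/8 + 1/8 + 1/4 = 1/2
  P(X=2) = 1/8 + 0 + 1/8 = 1/4
Marginal P(Y) (column sums):
  P(Y=0) = 0 + 1/8 + 1/8 = 1/4
  P(Y=1) = 1/8 + 1/8 + 0 = 1/4
  P(Y=2) = 1/8 + 1/4 + 1/8 = 1/2

H(X) = -[(1/4)·log₂(1/4) + (1/2)·log₂(1/2) + (1/4)·log₂(1/4)]
  = 0.5000 + 0.5000 + 0.5000
  = 1.5000 bits
H(Y) = -[(1/4)·log₂(1/4) + (1/4)·log₂(1/4) + (1/2)·log₂(1/2)]
  = 0.5000 + 0.5000 + 0.5000
  = 1.5000 bits
H(X,Y) = -[(1/8)·log₂(1/8) + (1/8)·log₂(1/8) + (1/8)·log₂(1/8) + (1/8)·log₂(1/8) + (1/4)·log₂(1/4) + (1/8)·log₂(1/8) + (1/8)·log₂(1/8)]
  = 0.3750 + 0.3750 + 0.3750 + 0.3750 + 0.5000 + 0.3750 + 0.3750
  = 2.7500 bits

I(X;Y) = H(X) + H(Y) - H(X,Y)
  = 1.5000 + 1.5000 - 2.7500
  = 0.2500 bits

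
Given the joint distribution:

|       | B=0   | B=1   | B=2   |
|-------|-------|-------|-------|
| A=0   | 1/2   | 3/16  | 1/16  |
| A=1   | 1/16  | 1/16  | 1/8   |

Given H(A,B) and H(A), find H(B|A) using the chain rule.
From the chain rule: H(A,B) = H(A) + H(B|A)
Therefore: H(B|A) = H(A,B) - H(A)

H(A,B) = -[(1/2)·log₂(1/2) + (3/16)·log₂(3/16) + (1/16)·log₂(1/16) + (1/16)·log₂(1/16) + (1/16)·log₂(1/16) + (1/8)·log₂(1/8)]
  = 0.5000 + 0.4528 + 0.2500 + 0.2500 + 0.2500 + 0.3750
  = 2.0778 bits
Marginal P(A) (row sums):
  P(A=0) = 1/2 + 3/16 + 1/16 = 3/4
  P(A=1) = 1/16 + 1/16 + 1/8 = 1/4
H(A) = -[(3/4)·log₂(3/4) + (1/4)·log₂(1/4)]
  = 0.3113 + 0.5000
  = 0.8113 bits

H(B|A) = 2.0778 - 0.8113 = 1.2665 bits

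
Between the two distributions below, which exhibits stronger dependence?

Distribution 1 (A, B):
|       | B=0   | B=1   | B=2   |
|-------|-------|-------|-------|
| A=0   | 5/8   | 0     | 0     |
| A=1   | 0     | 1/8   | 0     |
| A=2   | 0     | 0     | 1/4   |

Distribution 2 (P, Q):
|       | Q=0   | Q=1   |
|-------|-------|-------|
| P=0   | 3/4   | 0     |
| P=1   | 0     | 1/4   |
Distribution 1 (A, B):
Marginal P(A) (row sums):
  P(A=0) = 5/8 + 0 + 0 = 5/8
  P(A=1) = 0 + 1/8 + 0 = 1/8
  P(A=2) = 0 + 0 + 1/4 = 1/4
Marginal P(B) (column sums):
  P(B=0) = 5/8 + 0 + 0 = 5/8
  P(B=1) = 0 + 1/8 + 0 = 1/8
  P(B=2) = 0 + 0 + 1/4 = 1/4

H(A) = -[(5/8)·log₂(5/8) + (1/8)·log₂(1/8) + (1/4)·log₂(1/4)]
  = 0.4238 + 0.3750 + 0.5000
  = 1.2988 bits
H(B) = -[(5/8)·log₂(5/8) + (1/8)·log₂(1/8) + (1/4)·log₂(1/4)]
  = 0.4238 + 0.3750 + 0.5000
  = 1.2988 bits
H(A,B) = -[(5/8)·log₂(5/8) + (1/8)·log₂(1/8) + (1/4)·log₂(1/4)]
  = 0.4238 + 0.3750 + 0.5000
  = 1.2988 bits

I(A;B) = H(A) + H(B) - H(A,B)
  = 1.2988 + 1.2988 - 1.2988
  = 1.2988 bits

Distribution 2 (P, Q):
Marginal P(P) (row sums):
  P(P=0) = 3/4 + 0 = 3/4
  P(P=1) = 0 + 1/4 = 1/4
Marginal P(Q) (column sums):
  P(Q=0) = 3/4 + 0 = 3/4
  P(Q=1) = 0 + 1/4 = 1/4

H(P) = -[(3/4)·log₂(3/4) + (1/4)·log₂(1/4)]
  = 0.3113 + 0.5000
  = 0.8113 bits
H(Q) = -[(3/4)·log₂(3/4) + (1/4)·log₂(1/4)]
  = 0.3113 + 0.5000
  = 0.8113 bits
H(P,Q) = -[(3/4)·log₂(3/4) + (1/4)·log₂(1/4)]
  = 0.3113 + 0.5000
  = 0.8113 bits

I(P;Q) = H(P) + H(Q) - H(P,Q)
  = 0.8113 + 0.8113 - 0.8113
  = 0.8113 bits

I(A;B) = 1.2988 bits > I(P;Q) = 0.8113 bits, so (A, B) has the higher mutual information (stronger dependence).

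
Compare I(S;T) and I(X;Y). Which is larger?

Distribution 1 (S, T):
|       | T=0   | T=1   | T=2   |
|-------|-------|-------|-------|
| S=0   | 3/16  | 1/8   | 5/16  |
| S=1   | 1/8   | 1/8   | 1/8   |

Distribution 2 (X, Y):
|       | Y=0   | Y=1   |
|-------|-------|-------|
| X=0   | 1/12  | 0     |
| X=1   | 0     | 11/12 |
Distribution 1 (S, T):
Marginal P(S) (row sums):
  P(S=0) = 3/16 + 1/8 + 5/16 = 5/8
  P(S=1) = 1/8 + 1/8 + 1/8 = 3/8
Marginal P(T) (column sums):
  P(T=0) = 3/16 + 1/8 = 5/16
  P(T=1) = 1/8 + 1/8 = 1/4
  P(T=2) = 5/16 + 1/8 = 7/16

H(S) = -[(5/8)·log₂(5/8) + (3/8)·log₂(3/8)]
  = 0.4238 + 0.5306
  = 0.9544 bits
H(T) = -[(5/16)·log₂(5/16) + (1/4)·log₂(1/4) + (7/16)·log₂(7/16)]
  = 0.5244 + 0.5000 + 0.5218
  = 1.5462 bits
H(S,T) = -[(3/16)·log₂(3/16) + (1/8)·log₂(1/8) + (5/16)·log₂(5/16) + (1/8)·log₂(1/8) + (1/8)·log₂(1/8) + (1/8)·log₂(1/8)]
  = 0.4528 + 0.3750 + 0.5244 + 0.3750 + 0.3750 + 0.3750
  = 2.4772 bits

I(S;T) = H(S) + H(T) - H(S,T)
  = 0.9544 + 1.5462 - 2.4772
  = 0.0234 bits

Distribution 2 (X, Y):
Marginal P(X) (row sums):
  P(X=0) = 1/12 + 0 = 1/12
  P(X=1) = 0 + 11/12 = 11/12
Marginal P(Y) (column sums):
  P(Y=0) = 1/12 + 0 = 1/12
  P(Y=1) = 0 + 11/12 = 11/12

H(X) = -[(1/12)·log₂(1/12) + (11/12)·log₂(11/12)]
  = 0.2987 + 0.1151
  = 0.4138 bits
H(Y) = -[(1/12)·log₂(1/12) + (11/12)·log₂(11/12)]
  = 0.2987 + 0.1151
  = 0.4138 bits
H(X,Y) = -[(1/12)·log₂(1/12) + (11/12)·log₂(11/12)]
  = 0.2987 + 0.1151
  = 0.4138 bits

I(X;Y) = H(X) + H(Y) - H(X,Y)
  = 0.4138 + 0.4138 - 0.4138
  = 0.4138 bits

I(X;Y) = 0.4138 bits > I(S;T) = 0.0234 bits, so (X, Y) has the higher mutual information (stronger dependence).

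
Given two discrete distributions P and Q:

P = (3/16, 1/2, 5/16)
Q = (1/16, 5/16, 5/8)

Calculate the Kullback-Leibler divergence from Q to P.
D(P||Q) = Σ P(i) log₂(P(i)/Q(i))
  i=0: (3/16) × log₂((3/16)/(1/16)) = (3/16) × log₂(3) = 0.2972
  i=1: (1/2) × log₂((1/2)/(5/16)) = (1/2) × log₂(8/5) = 0.3390
  i=2: (5/16) × log₂((5/16)/(5/8)) = (5/16) × log₂(1/2) = -0.3125
D(P||Q) = 0.2972 + 0.3390 - 0.3125
  = 0.3237 bits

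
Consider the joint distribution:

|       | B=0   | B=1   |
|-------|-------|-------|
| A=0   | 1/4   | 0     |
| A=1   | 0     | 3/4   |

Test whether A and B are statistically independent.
Marginal P(A) (row sums):
  P(A=0) = 1/4 + 0 = 1/4
  P(A=1) = 0 + 3/4 = 3/4
Marginal P(B) (column sums):
  P(B=0) = 1/4 + 0 = 1/4
  P(B=1) = 0 + 3/4 = 3/4

A and B are independent iff P(A=i,B=j) = P(A=i)·P(B=j) for every cell.
  P(A=0)·P(B=0) = 1/4 × 1/4 = 1/16, but P(A=0,B=0) = 1/4 ✗

No, A and B are not independent. Quantitatively, I(A;B) > 0:

H(A) = -[(1/4)·log₂(1/4) + (3/4)·log₂(3/4)]
  = 0.5000 + 0.3113
  = 0.8113 bits
H(B) = -[(1/4)·log₂(1/4) + (3/4)·log₂(3/4)]
  = 0.5000 + 0.3113
  = 0.8113 bits
H(A,B) = -[(1/4)·log₂(1/4) + (3/4)·log₂(3/4)]
  = 0.5000 + 0.3113
  = 0.8113 bits
I(A;B) = H(A) + H(B) - H(A,B) = 0.8113 + 0.8113 - 0.8113 = 0.8113 bits > 0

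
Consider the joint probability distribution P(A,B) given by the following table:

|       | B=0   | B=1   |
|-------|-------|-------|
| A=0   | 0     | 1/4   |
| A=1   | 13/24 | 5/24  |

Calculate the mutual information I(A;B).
Marginal P(A) (row sums):
  P(A=0) = 0 + 1/4 = 1/4
  P(A=1) = 13/24 + 5/24 = 3/4
Marginal P(B) (column sums):
  P(B=0) = 0 + 13/24 = 13/24
  P(B=1) = 1/4 + 5/24 = 11/24

H(A) = -[(1/4)·log₂(1/4) + (3/4)·log₂(3/4)]
  = 0.5000 + 0.3113
  = 0.8113 bits
H(B) = -[(13/24)·log₂(13/24) + (11/24)·log₂(11/24)]
  = 0.4791 + 0.5159
  = 0.9950 bits
H(A,B) = -[(1/4)·log₂(1/4) + (13/24)·log₂(13/24) + (5/24)·log₂(5/24)]
  = 0.5000 + 0.4791 + 0.4715
  = 1.4506 bits

I(A;B) = H(A) + H(B) - H(A,B)
  = 0.8113 + 0.9950 - 1.4506
  = 0.3557 bits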